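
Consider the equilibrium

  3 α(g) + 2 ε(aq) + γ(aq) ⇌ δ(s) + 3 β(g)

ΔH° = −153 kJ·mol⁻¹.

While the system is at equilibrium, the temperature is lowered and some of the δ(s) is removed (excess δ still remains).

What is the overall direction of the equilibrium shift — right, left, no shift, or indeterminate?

The forward reaction is exothermic. Lowering T favours the exothermic direction — shift to the right.
δ is a pure solid; its activity is 1 regardless of amount, so Q is unaffected — no shift from this change.
Only the nonzero effect(s) matter; the net shift is to the right.

right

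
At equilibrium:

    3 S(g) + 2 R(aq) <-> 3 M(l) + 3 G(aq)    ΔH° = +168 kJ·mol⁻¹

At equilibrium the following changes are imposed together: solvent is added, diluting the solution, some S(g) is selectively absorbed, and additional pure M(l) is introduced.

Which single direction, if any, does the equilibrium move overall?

cannot be determined

Dilution lowers every aqueous concentration by the same factor. Δn_aq = 3 − 2 = +1, so the system shifts toward the side with more dissolved moles — to the right.
Removing S (g), a reactant, drives the reaction to the left.
M is a pure liquid; its activity is 1 regardless of amount, so Q is unaffected — no shift from this change.
The individual effects push in opposite directions; without quantitative information the net direction cannot be determined.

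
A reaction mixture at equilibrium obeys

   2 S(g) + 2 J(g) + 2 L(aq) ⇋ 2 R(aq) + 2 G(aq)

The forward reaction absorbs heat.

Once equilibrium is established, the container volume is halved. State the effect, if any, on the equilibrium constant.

The equilibrium constant depends only on temperature. This perturbation may move the position of equilibrium, but since T is unchanged, K itself is unchanged.

unchanged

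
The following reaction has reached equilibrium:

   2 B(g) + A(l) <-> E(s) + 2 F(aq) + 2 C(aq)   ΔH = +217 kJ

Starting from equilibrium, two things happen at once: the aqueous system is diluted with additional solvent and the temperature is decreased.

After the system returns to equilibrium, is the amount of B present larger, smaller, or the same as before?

cannot be determined

Dilution lowers every aqueous concentration by the same factor. Δn_aq = 4 − 0 = +4, so the system shifts toward the side with more dissolved moles — to the right.
The forward reaction is endothermic. Lowering T favours the exothermic direction — shift to the left.
The two effects oppose each other, so the net shift — and hence the change in B — cannot be determined from the given information.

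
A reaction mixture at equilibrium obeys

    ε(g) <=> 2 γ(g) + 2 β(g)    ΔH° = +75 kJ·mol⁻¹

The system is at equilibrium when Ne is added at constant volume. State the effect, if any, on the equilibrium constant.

The equilibrium constant depends only on temperature. This perturbation changes neither the position of equilibrium nor K.

unchanged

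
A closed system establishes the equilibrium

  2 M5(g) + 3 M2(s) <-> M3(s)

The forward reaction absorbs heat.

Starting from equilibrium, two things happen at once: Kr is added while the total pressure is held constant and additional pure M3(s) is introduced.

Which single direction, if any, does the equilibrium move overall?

Adding inert gas at constant total pressure expands the volume and lowers every reacting partial pressure. With Δn_gas = 0 − 2 = -2, Q moves away from K toward the side with fewer gas moles, so the system shifts toward the side with more gas moles — to the left.
M3 is a pure solid; its activity is 1 regardless of amount, so Q is unaffected — no shift from this change.
Only the nonzero effect(s) matter; the net shift is to the left.

left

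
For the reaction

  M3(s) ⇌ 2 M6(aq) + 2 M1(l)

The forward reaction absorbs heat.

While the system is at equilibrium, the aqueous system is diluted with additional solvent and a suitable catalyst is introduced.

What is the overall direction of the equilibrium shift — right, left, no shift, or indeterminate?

Dilution lowers every aqueous concentration by the same factor. Δn_aq = 2 − 0 = +2, so the system shifts toward the side with more dissolved moles — to the right.
A catalyst speeds both forward and reverse rates equally; it changes neither Q nor K — no shift from this change.
Only the nonzero effect(s) matter; the net shift is to the right.

right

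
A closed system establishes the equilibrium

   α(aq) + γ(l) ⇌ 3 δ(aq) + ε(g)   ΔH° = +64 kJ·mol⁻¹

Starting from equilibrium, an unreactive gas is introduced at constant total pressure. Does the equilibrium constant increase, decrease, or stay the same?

The equilibrium constant depends only on temperature. This perturbation may move the position of equilibrium, but since T is unchanged, K itself is unchanged.

unchanged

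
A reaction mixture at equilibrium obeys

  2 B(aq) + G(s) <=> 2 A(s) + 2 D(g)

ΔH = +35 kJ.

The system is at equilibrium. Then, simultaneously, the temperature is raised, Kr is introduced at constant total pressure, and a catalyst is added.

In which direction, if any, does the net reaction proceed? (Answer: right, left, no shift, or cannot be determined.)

right

The forward reaction is endothermic. Raising T favours the endothermic direction — shift to the right.
Adding inert gas at constant total pressure expands the volume and lowers every reacting partial pressure. With Δn_gas = 2 − 0 = +2, Q moves away from K toward the side with fewer gas moles, so the system shifts toward the side with more gas moles — to the right.
A catalyst speeds both forward and reverse rates equally; it changes neither Q nor K — no shift from this change.
Only the nonzero effect(s) matter; the net shift is to the right.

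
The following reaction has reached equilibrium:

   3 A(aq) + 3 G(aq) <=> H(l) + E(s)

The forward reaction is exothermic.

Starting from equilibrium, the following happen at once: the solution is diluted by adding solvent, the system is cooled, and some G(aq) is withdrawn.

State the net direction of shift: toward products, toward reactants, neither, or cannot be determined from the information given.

Dilution lowers every aqueous concentration by the same factor. Δn_aq = 0 − 6 = -6, so the system shifts toward the side with more dissolved moles — to the left.
The forward reaction is exothermic. Lowering T favours the exothermic direction — shift to the right.
Removing G (aq), a reactant, drives the reaction to the left.
The individual effects push in opposite directions; without quantitative information the net direction cannot be determined.

cannot be determined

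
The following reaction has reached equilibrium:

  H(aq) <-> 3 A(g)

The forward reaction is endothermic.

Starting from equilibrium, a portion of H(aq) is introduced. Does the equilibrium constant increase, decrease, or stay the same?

unchanged

The equilibrium constant depends only on temperature. This perturbation may move the position of equilibrium, but since T is unchanged, K itself is unchanged.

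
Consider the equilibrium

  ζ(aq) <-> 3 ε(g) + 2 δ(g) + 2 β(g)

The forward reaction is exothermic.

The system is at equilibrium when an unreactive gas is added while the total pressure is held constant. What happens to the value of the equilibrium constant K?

unchanged

The equilibrium constant depends only on temperature. This perturbation may move the position of equilibrium, but since T is unchanged, K itself is unchanged.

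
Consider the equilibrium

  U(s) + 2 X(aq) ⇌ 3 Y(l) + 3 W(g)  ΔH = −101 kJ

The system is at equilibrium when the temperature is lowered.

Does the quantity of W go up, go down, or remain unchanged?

The forward reaction is exothermic. Lowering T favours the exothermic direction — shift to the right.
The net shift is to the right. W is a product, so its amount increases.

increases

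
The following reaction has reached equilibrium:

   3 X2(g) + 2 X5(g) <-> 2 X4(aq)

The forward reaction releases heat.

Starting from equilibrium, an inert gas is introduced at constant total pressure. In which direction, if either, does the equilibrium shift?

Adding inert gas at constant total pressure expands the volume and lowers every reacting partial pressure. With Δn_gas = 0 − 5 = -5, Q moves away from K toward the side with fewer gas moles, so the system shifts toward the side with more gas moles — to the left.

left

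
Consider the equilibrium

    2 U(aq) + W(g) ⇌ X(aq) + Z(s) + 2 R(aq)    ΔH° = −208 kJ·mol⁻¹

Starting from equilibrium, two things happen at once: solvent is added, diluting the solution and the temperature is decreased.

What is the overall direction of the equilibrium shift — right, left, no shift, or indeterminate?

Dilution lowers every aqueous concentration by the same factor. Δn_aq = 3 − 2 = +1, so the system shifts toward the side with more dissolved moles — to the right.
The forward reaction is exothermic. Lowering T favours the exothermic direction — shift to the right.
All effects act in the same direction — net shift to the right.

right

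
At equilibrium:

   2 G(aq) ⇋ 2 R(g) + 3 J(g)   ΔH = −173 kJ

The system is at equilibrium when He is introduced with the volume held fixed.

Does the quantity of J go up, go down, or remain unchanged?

At constant volume, adding an inert gas leaves every reacting species' partial pressure unchanged, so Q is unchanged — no shift from this change.
No net shift occurs, so the amount of J is unchanged.

unchanged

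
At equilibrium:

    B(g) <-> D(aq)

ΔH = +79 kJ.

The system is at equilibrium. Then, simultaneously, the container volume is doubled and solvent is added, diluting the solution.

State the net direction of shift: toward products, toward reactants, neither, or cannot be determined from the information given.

cannot be determined

Gas moles: reactants 1, products 0 (Δn_gas = -1). Expansion shifts the system toward the side with more moles of gas — to the left.
Dilution lowers every aqueous concentration by the same factor. Δn_aq = 1 − 0 = +1, so the system shifts toward the side with more dissolved moles — to the right.
The individual effects push in opposite directions; without quantitative information the net direction cannot be determined.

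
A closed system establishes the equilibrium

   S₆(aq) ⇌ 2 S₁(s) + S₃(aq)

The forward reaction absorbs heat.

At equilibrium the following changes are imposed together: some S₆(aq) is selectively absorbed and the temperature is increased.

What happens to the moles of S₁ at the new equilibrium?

cannot be determined

Removing S₆ (aq), a reactant, drives the reaction to the left.
The forward reaction is endothermic. Raising T favours the endothermic direction — shift to the right.
The two effects oppose each other, so the net shift — and hence the change in S₁ — cannot be determined from the given information.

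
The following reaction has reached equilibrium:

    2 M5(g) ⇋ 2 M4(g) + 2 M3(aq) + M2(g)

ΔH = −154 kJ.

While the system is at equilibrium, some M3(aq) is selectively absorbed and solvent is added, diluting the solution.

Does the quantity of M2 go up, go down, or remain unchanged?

Removing M3 (aq), a product, drives the reaction to the right.
Dilution lowers every aqueous concentration by the same factor. Δn_aq = 2 − 0 = +2, so the system shifts toward the side with more dissolved moles — to the right.
The net shift is to the right. M2 is a product, so its amount increases.

increases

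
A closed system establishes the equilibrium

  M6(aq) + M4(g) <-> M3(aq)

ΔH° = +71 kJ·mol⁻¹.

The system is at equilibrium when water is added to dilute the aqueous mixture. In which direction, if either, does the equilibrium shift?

Dilution scales every aqueous concentration by the same factor. Δn_aq = 1 − 1 = 0, so Q is unchanged — no shift.

no shift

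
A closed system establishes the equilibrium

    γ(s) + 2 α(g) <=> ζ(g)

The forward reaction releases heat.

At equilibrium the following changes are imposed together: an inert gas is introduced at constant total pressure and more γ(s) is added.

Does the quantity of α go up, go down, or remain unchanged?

Adding inert gas at constant total pressure expands the volume and lowers every reacting partial pressure. With Δn_gas = 1 − 2 = -1, Q moves away from K toward the side with fewer gas moles, so the system shifts toward the side with more gas moles — to the left.
γ is a pure solid; its activity is 1 regardless of amount, so Q is unaffected — no shift from this change.
The net shift is to the left. α is a reactant, so its amount increases.

increases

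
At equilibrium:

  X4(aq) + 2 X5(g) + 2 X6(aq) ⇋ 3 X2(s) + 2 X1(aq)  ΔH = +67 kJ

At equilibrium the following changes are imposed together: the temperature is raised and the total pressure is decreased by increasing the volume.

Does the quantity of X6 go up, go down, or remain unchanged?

The forward reaction is endothermic. Raising T favours the endothermic direction — shift to the right.
Gas moles: reactants 2, products 0 (Δn_gas = -2). Expansion shifts the system toward the side with more moles of gas — to the left.
The two effects oppose each other, so the net shift — and hence the change in X6 — cannot be determined from the given information.

cannot be determined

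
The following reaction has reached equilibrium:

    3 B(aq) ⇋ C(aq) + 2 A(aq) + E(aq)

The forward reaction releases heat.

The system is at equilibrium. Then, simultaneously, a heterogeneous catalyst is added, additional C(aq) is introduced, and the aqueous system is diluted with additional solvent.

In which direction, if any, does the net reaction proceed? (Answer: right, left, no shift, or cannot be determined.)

A catalyst speeds both forward and reverse rates equally; it changes neither Q nor K — no shift from this change.
Adding C (aq), a product, drives the reaction to the left.
Dilution lowers every aqueous concentration by the same factor. Δn_aq = 4 − 3 = +1, so the system shifts toward the side with more dissolved moles — to the right.
The individual effects push in opposite directions; without quantitative information the net direction cannot be determined.

cannot be determined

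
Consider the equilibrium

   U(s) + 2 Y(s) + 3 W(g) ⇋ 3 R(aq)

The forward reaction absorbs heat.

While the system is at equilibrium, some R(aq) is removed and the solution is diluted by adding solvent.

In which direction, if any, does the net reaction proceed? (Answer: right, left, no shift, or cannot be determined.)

Removing R (aq), a product, drives the reaction to the right.
Dilution lowers every aqueous concentration by the same factor. Δn_aq = 3 − 0 = +3, so the system shifts toward the side with more dissolved moles — to the right.
All effects act in the same direction — net shift to the right.

right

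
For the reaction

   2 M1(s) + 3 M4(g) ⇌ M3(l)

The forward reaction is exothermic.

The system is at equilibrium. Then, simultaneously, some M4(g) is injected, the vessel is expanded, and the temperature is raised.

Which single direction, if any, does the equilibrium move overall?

cannot be determined

Adding M4 (g), a reactant, drives the reaction to the right.
Gas moles: reactants 3, products 0 (Δn_gas = -3). Expansion shifts the system toward the side with more moles of gas — to the left.
The forward reaction is exothermic. Raising T favours the endothermic direction — shift to the left.
The individual effects push in opposite directions; without quantitative information the net direction cannot be determined.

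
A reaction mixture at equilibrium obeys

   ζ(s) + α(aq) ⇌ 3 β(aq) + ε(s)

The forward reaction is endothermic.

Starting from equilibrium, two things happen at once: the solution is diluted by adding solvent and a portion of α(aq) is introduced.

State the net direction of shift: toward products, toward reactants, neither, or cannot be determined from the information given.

right

Dilution lowers every aqueous concentration by the same factor. Δn_aq = 3 − 1 = +2, so the system shifts toward the side with more dissolved moles — to the right.
Adding α (aq), a reactant, drives the reaction to the right.
All effects act in the same direction — net shift to the right.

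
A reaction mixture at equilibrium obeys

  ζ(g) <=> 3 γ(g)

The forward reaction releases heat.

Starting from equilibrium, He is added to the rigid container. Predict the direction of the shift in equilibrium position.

At constant volume, adding an inert gas leaves every reacting species' partial pressure unchanged, so Q is unchanged — no shift from this change.

no shift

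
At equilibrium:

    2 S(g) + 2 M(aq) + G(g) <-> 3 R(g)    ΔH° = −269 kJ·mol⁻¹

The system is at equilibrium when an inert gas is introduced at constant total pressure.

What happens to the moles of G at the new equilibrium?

Adding inert gas at constant total pressure expands the volume, scaling every reacting partial pressure by the same factor. Δn_gas = 3 − 3 = 0, so Q is unchanged — no shift.
No net shift occurs, so the amount of G is unchanged.

unchanged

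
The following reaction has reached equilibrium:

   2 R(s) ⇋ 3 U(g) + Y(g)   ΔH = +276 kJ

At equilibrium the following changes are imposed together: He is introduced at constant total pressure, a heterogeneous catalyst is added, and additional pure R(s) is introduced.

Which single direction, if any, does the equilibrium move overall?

right

Adding inert gas at constant total pressure expands the volume and lowers every reacting partial pressure. With Δn_gas = 4 − 0 = +4, Q moves away from K toward the side with fewer gas moles, so the system shifts toward the side with more gas moles — to the right.
A catalyst speeds both forward and reverse rates equally; it changes neither Q nor K — no shift from this change.
R is a pure solid; its activity is 1 regardless of amount, so Q is unaffected — no shift from this change.
Only the nonzero effect(s) matter; the net shift is to the right.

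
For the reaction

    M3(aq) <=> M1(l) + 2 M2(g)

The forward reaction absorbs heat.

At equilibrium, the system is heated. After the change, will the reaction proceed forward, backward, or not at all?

The forward reaction is endothermic. Raising T favours the endothermic direction — shift to the right.

right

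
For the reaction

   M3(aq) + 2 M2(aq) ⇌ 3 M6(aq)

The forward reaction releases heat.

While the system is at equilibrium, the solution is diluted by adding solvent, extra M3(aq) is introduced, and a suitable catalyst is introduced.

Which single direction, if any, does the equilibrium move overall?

right

Dilution scales every aqueous concentration by the same factor. Δn_aq = 3 − 3 = 0, so Q is unchanged — no shift.
Adding M3 (aq), a reactant, drives the reaction to the right.
A catalyst speeds both forward and reverse rates equally; it changes neither Q nor K — no shift from this change.
Only the nonzero effect(s) matter; the net shift is to the right.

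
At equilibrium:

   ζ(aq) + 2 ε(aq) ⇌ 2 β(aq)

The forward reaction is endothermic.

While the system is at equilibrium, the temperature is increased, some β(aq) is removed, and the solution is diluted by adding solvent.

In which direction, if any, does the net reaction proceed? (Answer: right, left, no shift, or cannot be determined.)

cannot be determined

The forward reaction is endothermic. Raising T favours the endothermic direction — shift to the right.
Removing β (aq), a product, drives the reaction to the right.
Dilution lowers every aqueous concentration by the same factor. Δn_aq = 2 − 3 = -1, so the system shifts toward the side with more dissolved moles — to the left.
The individual effects push in opposite directions; without quantitative information the net direction cannot be determined.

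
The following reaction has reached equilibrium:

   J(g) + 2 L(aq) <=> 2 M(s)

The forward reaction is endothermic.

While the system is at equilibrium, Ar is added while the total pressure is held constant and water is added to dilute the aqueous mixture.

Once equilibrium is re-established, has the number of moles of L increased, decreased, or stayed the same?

Adding inert gas at constant total pressure expands the volume and lowers every reacting partial pressure. With Δn_gas = 0 − 1 = -1, Q moves away from K toward the side with fewer gas moles, so the system shifts toward the side with more gas moles — to the left.
Dilution lowers every aqueous concentration by the same factor. Δn_aq = 0 − 2 = -2, so the system shifts toward the side with more dissolved moles — to the left.
The net shift is to the left. L is a reactant, so its amount increases.

increases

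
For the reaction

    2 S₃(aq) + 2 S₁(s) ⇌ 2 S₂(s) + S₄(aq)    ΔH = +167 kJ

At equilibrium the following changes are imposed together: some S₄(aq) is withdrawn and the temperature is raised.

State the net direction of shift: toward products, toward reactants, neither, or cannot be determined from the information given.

Removing S₄ (aq), a product, drives the reaction to the right.
The forward reaction is endothermic. Raising T favours the endothermic direction — shift to the right.
All effects act in the same direction — net shift to the right.

right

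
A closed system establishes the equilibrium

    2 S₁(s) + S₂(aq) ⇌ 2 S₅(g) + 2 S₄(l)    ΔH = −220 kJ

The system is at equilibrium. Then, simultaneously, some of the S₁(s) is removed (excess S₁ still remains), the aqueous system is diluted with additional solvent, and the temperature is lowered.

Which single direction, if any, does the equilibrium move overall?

S₁ is a pure solid; its activity is 1 regardless of amount, so Q is unaffected — no shift from this change.
Dilution lowers every aqueous concentration by the same factor. Δn_aq = 0 − 1 = -1, so the system shifts toward the side with more dissolved moles — to the left.
The forward reaction is exothermic. Lowering T favours the exothermic direction — shift to the right.
The individual effects push in opposite directions; without quantitative information the net direction cannot be determined.

cannot be determined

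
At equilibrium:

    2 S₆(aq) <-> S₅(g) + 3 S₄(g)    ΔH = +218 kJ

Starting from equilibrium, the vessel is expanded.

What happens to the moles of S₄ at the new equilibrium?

increases

Gas moles: reactants 0, products 4 (Δn_gas = +4). Expansion shifts the system toward the side with more moles of gas — to the right.
The net shift is to the right. S₄ is a product, so its amount increases.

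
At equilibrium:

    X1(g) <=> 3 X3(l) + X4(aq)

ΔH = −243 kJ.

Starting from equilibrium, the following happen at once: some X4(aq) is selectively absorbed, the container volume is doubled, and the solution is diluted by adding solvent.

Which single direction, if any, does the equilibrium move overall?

Removing X4 (aq), a product, drives the reaction to the right.
Gas moles: reactants 1, products 0 (Δn_gas = -1). Expansion shifts the system toward the side with more moles of gas — to the left.
Dilution lowers every aqueous concentration by the same factor. Δn_aq = 1 − 0 = +1, so the system shifts toward the side with more dissolved moles — to the right.
The individual effects push in opposite directions; without quantitative information the net direction cannot be determined.

cannot be determined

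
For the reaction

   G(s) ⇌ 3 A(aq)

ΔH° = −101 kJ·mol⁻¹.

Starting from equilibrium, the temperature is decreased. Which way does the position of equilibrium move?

right

The forward reaction is exothermic. Lowering T favours the exothermic direction — shift to the right.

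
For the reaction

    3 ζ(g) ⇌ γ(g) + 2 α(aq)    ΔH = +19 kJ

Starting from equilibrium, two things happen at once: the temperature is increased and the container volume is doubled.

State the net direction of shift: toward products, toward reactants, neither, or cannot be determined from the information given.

The forward reaction is endothermic. Raising T favours the endothermic direction — shift to the right.
Gas moles: reactants 3, products 1 (Δn_gas = -2). Expansion shifts the system toward the side with more moles of gas — to the left.
The individual effects push in opposite directions; without quantitative information the net direction cannot be determined.

cannot be determined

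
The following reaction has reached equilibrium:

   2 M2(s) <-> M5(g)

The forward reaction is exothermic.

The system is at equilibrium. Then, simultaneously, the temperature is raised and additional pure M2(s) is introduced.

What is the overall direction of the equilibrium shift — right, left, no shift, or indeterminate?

left

The forward reaction is exothermic. Raising T favours the endothermic direction — shift to the left.
M2 is a pure solid; its activity is 1 regardless of amount, so Q is unaffected — no shift from this change.
Only the nonzero effect(s) matter; the net shift is to the left.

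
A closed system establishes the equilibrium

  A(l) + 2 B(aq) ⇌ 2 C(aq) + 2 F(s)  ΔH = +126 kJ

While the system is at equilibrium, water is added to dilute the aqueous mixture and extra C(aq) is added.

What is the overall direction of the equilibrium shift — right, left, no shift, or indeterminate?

Dilution scales every aqueous concentration by the same factor. Δn_aq = 2 − 2 = 0, so Q is unchanged — no shift.
Adding C (aq), a product, drives the reaction to the left.
Only the nonzero effect(s) matter; the net shift is to the left.

left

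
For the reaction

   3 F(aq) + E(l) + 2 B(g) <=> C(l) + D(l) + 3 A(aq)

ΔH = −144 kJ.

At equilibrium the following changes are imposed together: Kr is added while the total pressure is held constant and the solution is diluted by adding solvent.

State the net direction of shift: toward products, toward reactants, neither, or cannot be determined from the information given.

Adding inert gas at constant total pressure expands the volume and lowers every reacting partial pressure. With Δn_gas = 0 − 2 = -2, Q moves away from K toward the side with fewer gas moles, so the system shifts toward the side with more gas moles — to the left.
Dilution scales every aqueous concentration by the same factor. Δn_aq = 3 − 3 = 0, so Q is unchanged — no shift.
Only the nonzero effect(s) matter; the net shift is to the left.

left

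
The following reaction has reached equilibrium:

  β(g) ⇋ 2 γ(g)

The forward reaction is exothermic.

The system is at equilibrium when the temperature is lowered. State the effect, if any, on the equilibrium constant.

K depends on temperature via the van 't Hoff relation. The forward reaction is exothermic, so lowering T increases K.

increases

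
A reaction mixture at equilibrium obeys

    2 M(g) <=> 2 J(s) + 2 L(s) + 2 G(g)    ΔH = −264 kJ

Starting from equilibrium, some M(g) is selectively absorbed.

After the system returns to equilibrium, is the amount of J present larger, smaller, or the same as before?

Removing M (g), a reactant, drives the reaction to the left.
The net shift is to the left. J is a product, so its amount decreases.

decreases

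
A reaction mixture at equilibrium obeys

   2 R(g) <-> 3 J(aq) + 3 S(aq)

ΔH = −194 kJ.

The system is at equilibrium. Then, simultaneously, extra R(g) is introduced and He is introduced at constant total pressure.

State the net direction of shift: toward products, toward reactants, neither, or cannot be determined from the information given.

cannot be determined

Adding R (g), a reactant, drives the reaction to the right.
Adding inert gas at constant total pressure expands the volume and lowers every reacting partial pressure. With Δn_gas = 0 − 2 = -2, Q moves away from K toward the side with fewer gas moles, so the system shifts toward the side with more gas moles — to the left.
The individual effects push in opposite directions; without quantitative information the net direction cannot be determined.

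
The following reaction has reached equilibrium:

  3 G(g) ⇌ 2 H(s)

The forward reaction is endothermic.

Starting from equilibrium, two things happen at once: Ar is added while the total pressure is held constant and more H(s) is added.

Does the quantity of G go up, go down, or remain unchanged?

increases

Adding inert gas at constant total pressure expands the volume and lowers every reacting partial pressure. With Δn_gas = 0 − 3 = -3, Q moves away from K toward the side with fewer gas moles, so the system shifts toward the side with more gas moles — to the left.
H is a pure solid; its activity is 1 regardless of amount, so Q is unaffected — no shift from this change.
The net shift is to the left. G is a reactant, so its amount increases.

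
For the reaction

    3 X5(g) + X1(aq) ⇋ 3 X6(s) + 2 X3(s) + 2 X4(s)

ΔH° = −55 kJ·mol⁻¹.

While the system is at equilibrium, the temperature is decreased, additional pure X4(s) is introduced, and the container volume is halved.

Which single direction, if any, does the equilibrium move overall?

The forward reaction is exothermic. Lowering T favours the exothermic direction — shift to the right.
X4 is a pure solid; its activity is 1 regardless of amount, so Q is unaffected — no shift from this change.
Gas moles: reactants 3, products 0 (Δn_gas = -3). Compression shifts the system toward the side with fewer moles of gas — to the right.
Only the nonzero effect(s) matter; the net shift is to the right.

right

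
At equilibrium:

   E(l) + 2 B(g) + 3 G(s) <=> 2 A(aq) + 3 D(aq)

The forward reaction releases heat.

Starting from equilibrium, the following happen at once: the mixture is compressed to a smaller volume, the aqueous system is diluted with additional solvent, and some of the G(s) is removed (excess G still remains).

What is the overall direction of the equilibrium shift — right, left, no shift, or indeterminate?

right

Gas moles: reactants 2, products 0 (Δn_gas = -2). Compression shifts the system toward the side with fewer moles of gas — to the right.
Dilution lowers every aqueous concentration by the same factor. Δn_aq = 5 − 0 = +5, so the system shifts toward the side with more dissolved moles — to the right.
G is a pure solid; its activity is 1 regardless of amount, so Q is unaffected — no shift from this change.
Only the nonzero effect(s) matter; the net shift is to the right.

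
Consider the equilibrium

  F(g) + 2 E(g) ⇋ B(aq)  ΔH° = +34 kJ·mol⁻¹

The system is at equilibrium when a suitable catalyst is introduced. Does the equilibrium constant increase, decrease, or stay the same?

The equilibrium constant depends only on temperature. This perturbation changes neither the position of equilibrium nor K.

unchanged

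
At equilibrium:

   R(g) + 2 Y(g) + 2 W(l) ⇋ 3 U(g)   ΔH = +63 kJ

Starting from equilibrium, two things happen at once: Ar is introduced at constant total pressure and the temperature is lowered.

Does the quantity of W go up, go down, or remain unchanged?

Adding inert gas at constant total pressure expands the volume, scaling every reacting partial pressure by the same factor. Δn_gas = 3 − 3 = 0, so Q is unchanged — no shift.
The forward reaction is endothermic. Lowering T favours the exothermic direction — shift to the left.
The net shift is to the left. W is a reactant, so its amount increases.

increases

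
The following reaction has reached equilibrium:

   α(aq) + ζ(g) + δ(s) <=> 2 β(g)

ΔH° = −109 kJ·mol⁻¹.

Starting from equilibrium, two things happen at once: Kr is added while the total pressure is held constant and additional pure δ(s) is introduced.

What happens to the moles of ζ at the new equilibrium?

decreases

Adding inert gas at constant total pressure expands the volume and lowers every reacting partial pressure. With Δn_gas = 2 − 1 = +1, Q moves away from K toward the side with fewer gas moles, so the system shifts toward the side with more gas moles — to the right.
δ is a pure solid; its activity is 1 regardless of amount, so Q is unaffected — no shift from this change.
The net shift is to the right. ζ is a reactant, so its amount decreases.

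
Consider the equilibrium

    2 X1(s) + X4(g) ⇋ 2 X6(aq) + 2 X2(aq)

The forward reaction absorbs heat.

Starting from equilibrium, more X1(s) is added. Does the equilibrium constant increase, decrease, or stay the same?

unchanged

The equilibrium constant depends only on temperature. This perturbation changes neither the position of equilibrium nor K.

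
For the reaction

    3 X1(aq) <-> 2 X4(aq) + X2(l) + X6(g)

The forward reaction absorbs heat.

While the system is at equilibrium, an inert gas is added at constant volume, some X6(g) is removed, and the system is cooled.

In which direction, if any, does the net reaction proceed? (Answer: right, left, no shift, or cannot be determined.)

At constant volume, adding an inert gas leaves every reacting species' partial pressure unchanged, so Q is unchanged — no shift from this change.
Removing X6 (g), a product, drives the reaction to the right.
The forward reaction is endothermic. Lowering T favours the exothermic direction — shift to the left.
The individual effects push in opposite directions; without quantitative information the net direction cannot be determined.

cannot be determined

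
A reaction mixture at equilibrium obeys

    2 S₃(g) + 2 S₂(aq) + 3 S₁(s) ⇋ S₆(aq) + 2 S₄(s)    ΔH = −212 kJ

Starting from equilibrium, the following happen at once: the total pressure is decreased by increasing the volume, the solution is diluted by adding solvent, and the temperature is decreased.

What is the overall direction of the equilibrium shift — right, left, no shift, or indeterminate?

Gas moles: reactants 2, products 0 (Δn_gas = -2). Expansion shifts the system toward the side with more moles of gas — to the left.
Dilution lowers every aqueous concentration by the same factor. Δn_aq = 1 − 2 = -1, so the system shifts toward the side with more dissolved moles — to the left.
The forward reaction is exothermic. Lowering T favours the exothermic direction — shift to the right.
The individual effects push in opposite directions; without quantitative information the net direction cannot be determined.

cannot be determined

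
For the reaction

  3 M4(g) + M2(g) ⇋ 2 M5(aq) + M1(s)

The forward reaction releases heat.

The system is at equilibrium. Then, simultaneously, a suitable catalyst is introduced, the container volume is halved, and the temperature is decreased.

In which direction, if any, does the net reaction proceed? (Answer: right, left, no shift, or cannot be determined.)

A catalyst speeds both forward and reverse rates equally; it changes neither Q nor K — no shift from this change.
Gas moles: reactants 4, products 0 (Δn_gas = -4). Compression shifts the system toward the side with fewer moles of gas — to the right.
The forward reaction is exothermic. Lowering T favours the exothermic direction — shift to the right.
Only the nonzero effect(s) matter; the net shift is to the right.

right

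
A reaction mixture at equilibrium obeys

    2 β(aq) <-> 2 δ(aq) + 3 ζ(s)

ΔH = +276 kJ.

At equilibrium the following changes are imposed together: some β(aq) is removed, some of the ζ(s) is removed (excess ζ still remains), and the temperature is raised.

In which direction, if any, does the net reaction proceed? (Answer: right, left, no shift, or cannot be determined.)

cannot be determined

Removing β (aq), a reactant, drives the reaction to the left.
ζ is a pure solid; its activity is 1 regardless of amount, so Q is unaffected — no shift from this change.
The forward reaction is endothermic. Raising T favours the endothermic direction — shift to the right.
The individual effects push in opposite directions; without quantitative information the net direction cannot be determined.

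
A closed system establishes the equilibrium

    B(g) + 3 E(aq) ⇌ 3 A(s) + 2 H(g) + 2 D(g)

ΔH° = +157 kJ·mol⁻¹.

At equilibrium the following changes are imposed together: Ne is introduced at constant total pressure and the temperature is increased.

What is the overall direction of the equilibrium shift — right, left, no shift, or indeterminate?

right

Adding inert gas at constant total pressure expands the volume and lowers every reacting partial pressure. With Δn_gas = 4 − 1 = +3, Q moves away from K toward the side with fewer gas moles, so the system shifts toward the side with more gas moles — to the right.
The forward reaction is endothermic. Raising T favours the endothermic direction — shift to the right.
All effects act in the same direction — net shift to the right.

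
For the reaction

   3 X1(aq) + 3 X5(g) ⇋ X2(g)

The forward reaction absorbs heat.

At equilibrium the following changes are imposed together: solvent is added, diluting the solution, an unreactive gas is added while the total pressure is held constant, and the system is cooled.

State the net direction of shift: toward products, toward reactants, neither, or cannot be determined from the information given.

left

Dilution lowers every aqueous concentration by the same factor. Δn_aq = 0 − 3 = -3, so the system shifts toward the side with more dissolved moles — to the left.
Adding inert gas at constant total pressure expands the volume and lowers every reacting partial pressure. With Δn_gas = 1 − 3 = -2, Q moves away from K toward the side with fewer gas moles, so the system shifts toward the side with more gas moles — to the left.
The forward reaction is endothermic. Lowering T favours the exothermic direction — shift to the left.
All effects act in the same direction — net shift to the left.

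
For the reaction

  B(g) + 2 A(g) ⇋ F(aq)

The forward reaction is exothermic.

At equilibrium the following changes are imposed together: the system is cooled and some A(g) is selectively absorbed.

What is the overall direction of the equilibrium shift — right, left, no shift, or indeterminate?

The forward reaction is exothermic. Lowering T favours the exothermic direction — shift to the right.
Removing A (g), a reactant, drives the reaction to the left.
The individual effects push in opposite directions; without quantitative information the net direction cannot be determined.

cannot be determined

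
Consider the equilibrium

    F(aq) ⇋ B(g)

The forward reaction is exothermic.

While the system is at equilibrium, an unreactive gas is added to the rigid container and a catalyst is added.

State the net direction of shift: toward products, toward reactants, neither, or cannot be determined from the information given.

no shift

At constant volume, adding an inert gas leaves every reacting species' partial pressure unchanged, so Q is unchanged — no shift from this change.
A catalyst speeds both forward and reverse rates equally; it changes neither Q nor K — no shift from this change.
None of the changes alters Q relative to K, so there is no net shift.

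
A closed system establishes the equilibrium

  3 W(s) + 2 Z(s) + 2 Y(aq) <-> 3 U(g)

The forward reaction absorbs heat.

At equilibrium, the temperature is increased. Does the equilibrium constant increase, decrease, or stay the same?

increases

K depends on temperature via the van 't Hoff relation. The forward reaction is endothermic, so raising T increases K.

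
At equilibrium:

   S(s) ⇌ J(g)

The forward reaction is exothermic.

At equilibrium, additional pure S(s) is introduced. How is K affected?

The equilibrium constant depends only on temperature. This perturbation changes neither the position of equilibrium nor K.

unchanged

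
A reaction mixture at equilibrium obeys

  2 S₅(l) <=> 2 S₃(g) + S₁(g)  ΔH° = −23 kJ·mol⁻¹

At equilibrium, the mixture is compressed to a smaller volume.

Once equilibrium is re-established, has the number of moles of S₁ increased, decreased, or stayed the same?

decreases

Gas moles: reactants 0, products 3 (Δn_gas = +3). Compression shifts the system toward the side with fewer moles of gas — to the left.
The net shift is to the left. S₁ is a product, so its amount decreases.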